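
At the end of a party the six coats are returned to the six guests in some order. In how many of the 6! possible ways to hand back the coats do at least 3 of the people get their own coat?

56

Sum C(6,i)·!(6-i) for i = 3..6:
  i=3: C(6,3)·!3 = 20·2 = 40
  i=4: C(6,4)·!2 = 15·1 = 15
  i=5: C(6,5)·!1 = 6·0 = 0
  i=6: C(6,6)·!0 = 1·1 = 1
Total = 56.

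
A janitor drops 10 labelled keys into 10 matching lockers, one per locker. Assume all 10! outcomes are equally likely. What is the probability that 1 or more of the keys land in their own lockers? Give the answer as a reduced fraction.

28319/44800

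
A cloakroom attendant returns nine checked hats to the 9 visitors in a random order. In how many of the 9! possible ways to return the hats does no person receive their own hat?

133496

Use !n = n·!(n-1) + (-1)^n.
!9 = 9·14833 - 1 = 133496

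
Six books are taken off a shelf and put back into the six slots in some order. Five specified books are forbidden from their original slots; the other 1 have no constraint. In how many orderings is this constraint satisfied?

Inclusion-exclusion on the 5 forbidden self-matches:
Σ_{j=0}^{5} (-1)^j C(5,j)(6-j)!
= C(5,0)·6! - C(5,1)·5! + C(5,2)·4! - C(5,3)·3! + C(5,4)·2! - C(5,5)·1!
= 720 - 600 + 240 - 60 + 10 - 1
= 309

309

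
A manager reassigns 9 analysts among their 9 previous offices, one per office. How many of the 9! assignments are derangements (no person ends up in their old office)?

!9 = 9! · Σ_{k=0}^{9} (-1)^k/k!
= 9! - 9!/1! + 9!/2! - 9!/3! + 9!/4! - 9!/5! + 9!/6! - 9!/7! + 9!/8! - 9!/9!
= 362880 - 362880 + 181440 - 60480 + 15120 - 3024 + 504 - 72 + 9 - 1
= 133496

133496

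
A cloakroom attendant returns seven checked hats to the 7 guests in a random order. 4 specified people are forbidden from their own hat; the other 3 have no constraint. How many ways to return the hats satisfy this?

2790

Let A_j be the event that the j-th constrained one is fixed. By inclusion-exclusion over the 4 events:
Σ_{j=0}^{4} (-1)^j C(4,j)(7-j)!
= C(4,0)·7! - C(4,1)·6! + C(4,2)·5! - C(4,3)·4! + C(4,4)·3!
= 5040 - 2880 + 720 - 96 + 6
= 2790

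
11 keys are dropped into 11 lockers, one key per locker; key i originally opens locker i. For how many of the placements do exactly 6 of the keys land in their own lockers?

20328

Choose which 6 of the 11 are fixed: C(11,6) = 462.
The other 5 form a derangement: !5 = 44.
Total: 462 × 44 = 20328.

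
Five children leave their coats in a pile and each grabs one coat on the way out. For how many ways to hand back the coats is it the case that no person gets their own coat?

44

!5 is the nearest integer to 5!/e.
5! = 120, and 120/e ≈ 44.15, so !5 = 44.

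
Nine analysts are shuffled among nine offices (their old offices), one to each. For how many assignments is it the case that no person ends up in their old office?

133496

Recurrence: !9 = 9·!8 + (-1)^9.
!9 = 9·14833 - 1 = 133496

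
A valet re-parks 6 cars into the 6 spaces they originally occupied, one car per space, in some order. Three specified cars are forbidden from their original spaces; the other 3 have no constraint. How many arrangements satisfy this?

426

Inclusion-exclusion on the 3 forbidden self-matches:
Σ_{j=0}^{3} (-1)^j C(3,j)(6-j)!
= C(3,0)·6! - C(3,1)·5! + C(3,2)·4! - C(3,3)·3!
= 720 - 360 + 72 - 6
= 426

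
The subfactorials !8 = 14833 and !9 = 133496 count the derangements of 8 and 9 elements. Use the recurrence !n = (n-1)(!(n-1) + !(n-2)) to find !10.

!10 = (10-1)·(!9 + !8) = 9·(133496 + 14833) = 9·148329 = 1334961.

1334961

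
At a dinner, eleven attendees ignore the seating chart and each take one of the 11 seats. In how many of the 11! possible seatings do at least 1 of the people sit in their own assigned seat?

# with exactly i fixed is C(11,i)·!(11-i); sum over i=1..11:
  i=1: C(11,1)·!10 = 11·1334961 = 14684571
  i=2: C(11,2)·!9 = 55·133496 = 7342280
  i=3: C(11,3)·!8 = 165·14833 = 2447445
  i=4: C(11,4)·!7 = 330·1854 = 611820
  i=5: C(11,5)·!6 = 462·265 = 122430
  i=6: C(11,6)·!5 = 462·44 = 20328
  i=7: C(11,7)·!4 = 330·9 = 2970
  i=8: C(11,8)·!3 = 165·2 = 330
  i=9: C(11,9)·!2 = 55·1 = 55
  i=10: C(11,10)·!1 = 11·0 = 0
  i=11: C(11,11)·!0 = 1·1 = 1
Total = 25232230.

25232230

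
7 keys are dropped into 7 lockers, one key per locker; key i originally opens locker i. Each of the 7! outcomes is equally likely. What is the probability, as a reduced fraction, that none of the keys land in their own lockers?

Favorable outcomes: !7 = 1854.
Total outcomes: 7! = 5040.
Probability = 1854/5040 = 103/280.

103/280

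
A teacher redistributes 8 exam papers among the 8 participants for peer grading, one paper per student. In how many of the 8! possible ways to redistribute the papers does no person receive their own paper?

14833

The subfactorial !8 = [8!/e] (nearest integer).
8! = 40320, and 40320/e ≈ 14832.90, so !8 = 14833.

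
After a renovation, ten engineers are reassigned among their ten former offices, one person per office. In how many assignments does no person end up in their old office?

1334961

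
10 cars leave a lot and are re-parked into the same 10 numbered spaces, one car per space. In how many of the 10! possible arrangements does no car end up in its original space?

1334961

By inclusion-exclusion, !10 = Σ (-1)^k · 10!/k! for k=0..10
= 10! - 10!/1! + 10!/2! - 10!/3! + 10!/4! - 10!/5! + 10!/6! - 10!/7! + 10!/8! - 10!/9! + 10!/10!
= 3628800 - 3628800 + 1814400 - 604800 + 151200 - 30240 + 5040 - 720 + 90 - 10 + 1
= 1334961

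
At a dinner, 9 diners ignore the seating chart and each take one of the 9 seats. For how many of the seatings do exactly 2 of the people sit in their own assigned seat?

66744

Pick the 2 fixed positions: C(9,2) = 36 ways.
The remaining 7 must be deranged: !7 = 1854.
Total: 36 × 1854 = 66744.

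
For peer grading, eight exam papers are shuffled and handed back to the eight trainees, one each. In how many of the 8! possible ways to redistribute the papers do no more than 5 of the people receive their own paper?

40291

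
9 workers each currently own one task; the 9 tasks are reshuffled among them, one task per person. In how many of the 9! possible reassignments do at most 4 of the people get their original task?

# with exactly i fixed is C(9,i)·!(9-i); sum over i=0..4:
  i=0: C(9,0)·!9 = 1·133496 = 133496
  i=1: C(9,1)·!8 = 9·14833 = 133497
  i=2: C(9,2)·!7 = 36·1854 = 66744
  i=3: C(9,3)·!6 = 84·265 = 22260
  i=4: C(9,4)·!5 = 126·44 = 5544
Total = 361541.

361541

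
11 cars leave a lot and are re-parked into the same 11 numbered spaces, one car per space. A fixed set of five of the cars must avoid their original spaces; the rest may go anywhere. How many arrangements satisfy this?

25022880

Let A_j be the event that the j-th constrained one is fixed. By inclusion-exclusion over the 5 events:
Σ_{j=0}^{5} (-1)^j C(5,j)(11-j)!
= C(5,0)·11! - C(5,1)·10! + C(5,2)·9! - C(5,3)·8! + C(5,4)·7! - C(5,5)·6!
= 39916800 - 18144000 + 3628800 - 403200 + 25200 - 720
= 25022880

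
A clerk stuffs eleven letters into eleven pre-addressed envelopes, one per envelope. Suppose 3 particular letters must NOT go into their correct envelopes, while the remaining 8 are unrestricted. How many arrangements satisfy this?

30078720

Inclusion-exclusion on the 3 forbidden self-matches:
Σ_{j=0}^{3} (-1)^j C(3,j)(11-j)!
= C(3,0)·11! - C(3,1)·10! + C(3,2)·9! - C(3,3)·8!
= 39916800 - 10886400 + 1088640 - 40320
= 30078720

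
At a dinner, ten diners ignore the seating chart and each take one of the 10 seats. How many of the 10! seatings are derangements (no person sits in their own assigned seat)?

Use !n = (n-1)(!(n-1) + !(n-2)).
!10 = 9·(133496 + 14833) = 9·148329 = 1334961

1334961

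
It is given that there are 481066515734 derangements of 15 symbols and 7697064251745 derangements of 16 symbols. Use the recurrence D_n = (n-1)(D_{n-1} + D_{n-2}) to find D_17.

130850092279664

D_17 = (17-1)·(D_16 + D_15) = 16·(7697064251745 + 481066515734) = 16·8178130767479 = 130850092279664.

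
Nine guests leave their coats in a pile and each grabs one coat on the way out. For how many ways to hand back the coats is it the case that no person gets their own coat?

133496

The subfactorial !9 = [9!/e] (nearest integer).
9! = 362880, and 362880/e ≈ 133496.09, so !9 = 133496.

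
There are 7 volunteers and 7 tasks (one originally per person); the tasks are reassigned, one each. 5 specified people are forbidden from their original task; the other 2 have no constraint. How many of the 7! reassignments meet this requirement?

Inclusion-exclusion on the 5 forbidden self-matches:
Σ_{j=0}^{5} (-1)^j C(5,j)(7-j)!
= C(5,0)·7! - C(5,1)·6! + C(5,2)·5! - C(5,3)·4! + C(5,4)·3! - C(5,5)·2!
= 5040 - 3600 + 1200 - 240 + 30 - 2
= 2428

2428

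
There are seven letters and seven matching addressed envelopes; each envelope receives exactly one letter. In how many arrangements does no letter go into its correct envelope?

1854

!7 = 7! · Σ_{k=0}^{7} (-1)^k/k!
= 7! - 7!/1! + 7!/2! - 7!/3! + 7!/4! - 7!/5! + 7!/6! - 7!/7!
= 5040 - 5040 + 2520 - 840 + 210 - 42 + 7 - 1
= 1854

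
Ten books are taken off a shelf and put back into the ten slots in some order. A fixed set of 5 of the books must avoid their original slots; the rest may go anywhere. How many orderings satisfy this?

Let A_j be the event that the j-th constrained one is fixed. By inclusion-exclusion over the 5 events:
Σ_{j=0}^{5} (-1)^j C(5,j)(10-j)!
= C(5,0)·10! - C(5,1)·9! + C(5,2)·8! - C(5,3)·7! + C(5,4)·6! - C(5,5)·5!
= 3628800 - 1814400 + 403200 - 50400 + 3600 - 120
= 2170680

2170680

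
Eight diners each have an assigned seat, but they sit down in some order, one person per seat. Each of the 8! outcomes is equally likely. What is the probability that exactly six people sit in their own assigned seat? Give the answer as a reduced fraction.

Favorable outcomes: C(8,6)·!2 = 28·1 = 28.
Total outcomes: 8! = 40320.
Probability = 28/40320 = 1/1440.

1/1440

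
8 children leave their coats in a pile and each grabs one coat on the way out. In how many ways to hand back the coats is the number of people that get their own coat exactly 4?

Choose which 4 of the 8 are fixed: C(8,4) = 70.
The remaining 4 must be deranged: !4 = 9.
Total: 70 × 9 = 630.

630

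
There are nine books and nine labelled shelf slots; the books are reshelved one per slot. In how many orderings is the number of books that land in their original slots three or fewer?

355997

Sum C(9,i)·!(9-i) for i = 0..3:
  i=0: C(9,0)·!9 = 1·133496 = 133496
  i=1: C(9,1)·!8 = 9·14833 = 133497
  i=2: C(9,2)·!7 = 36·1854 = 66744
  i=3: C(9,3)·!6 = 84·265 = 22260
Total = 355997.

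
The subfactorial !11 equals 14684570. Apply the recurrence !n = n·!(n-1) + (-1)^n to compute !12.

176214841

!12 = 12·14684570 + 1 = 176214841.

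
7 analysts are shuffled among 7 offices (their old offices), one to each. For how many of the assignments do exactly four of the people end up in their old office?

70

Choose which 4 of the 7 are fixed: C(7,4) = 35.
The remaining 3 must be deranged: !3 = 2.
Total: 35 × 2 = 70.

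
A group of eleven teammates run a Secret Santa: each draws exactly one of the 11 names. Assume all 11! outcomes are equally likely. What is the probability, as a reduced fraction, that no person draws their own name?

Favorable outcomes: !11 = 14684570.
Total outcomes: 11! = 39916800.
Probability = 14684570/39916800 = 1468457/3991680.

1468457/3991680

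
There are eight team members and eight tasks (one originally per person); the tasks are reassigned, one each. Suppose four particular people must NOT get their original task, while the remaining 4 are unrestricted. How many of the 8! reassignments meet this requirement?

24024

Let A_j be the event that the j-th constrained one is fixed. By inclusion-exclusion over the 4 events:
Σ_{j=0}^{4} (-1)^j C(4,j)(8-j)!
= C(4,0)·8! - C(4,1)·7! + C(4,2)·6! - C(4,3)·5! + C(4,4)·4!
= 40320 - 20160 + 4320 - 480 + 24
= 24024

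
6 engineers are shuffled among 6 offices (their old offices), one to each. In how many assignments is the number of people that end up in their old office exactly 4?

15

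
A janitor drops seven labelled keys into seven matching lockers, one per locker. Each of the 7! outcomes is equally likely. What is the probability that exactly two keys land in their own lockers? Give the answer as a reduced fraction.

11/60

Favorable outcomes: C(7,2)·!5 = 21·44 = 924.
Total outcomes: 7! = 5040.
Probability = 924/5040 = 11/60.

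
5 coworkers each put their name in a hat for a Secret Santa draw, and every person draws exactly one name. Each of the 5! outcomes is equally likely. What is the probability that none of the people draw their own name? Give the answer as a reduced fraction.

Favorable outcomes: !5 = 44.
Total outcomes: 5! = 120.
Probability = 44/120 = 11/30.

11/30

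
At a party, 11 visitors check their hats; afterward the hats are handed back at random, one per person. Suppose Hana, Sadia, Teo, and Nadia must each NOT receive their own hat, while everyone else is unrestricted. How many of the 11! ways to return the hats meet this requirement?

27422640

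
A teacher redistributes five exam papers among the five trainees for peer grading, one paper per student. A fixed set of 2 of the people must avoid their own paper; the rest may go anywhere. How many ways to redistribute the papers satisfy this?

78

Inclusion-exclusion on the 2 forbidden self-matches:
Σ_{j=0}^{2} (-1)^j C(2,j)(5-j)!
= C(2,0)·5! - C(2,1)·4! + C(2,2)·3!
= 120 - 48 + 6
= 78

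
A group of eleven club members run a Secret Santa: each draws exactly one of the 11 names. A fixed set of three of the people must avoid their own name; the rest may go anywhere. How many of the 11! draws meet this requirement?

30078720

Let A_j be the event that the j-th constrained one is fixed. By inclusion-exclusion over the 3 events:
Σ_{j=0}^{3} (-1)^j C(3,j)(11-j)!
= C(3,0)·11! - C(3,1)·10! + C(3,2)·9! - C(3,3)·8!
= 39916800 - 10886400 + 1088640 - 40320
= 30078720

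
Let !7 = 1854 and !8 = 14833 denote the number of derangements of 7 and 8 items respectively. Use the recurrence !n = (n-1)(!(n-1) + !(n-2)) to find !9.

133496

!9 = (9-1)·(!8 + !7) = 8·(14833 + 1854) = 8·16687 = 133496.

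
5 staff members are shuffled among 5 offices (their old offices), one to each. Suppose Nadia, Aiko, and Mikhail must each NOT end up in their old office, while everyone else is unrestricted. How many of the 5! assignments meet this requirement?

64

Let A_j be the event that the j-th constrained one is fixed. By inclusion-exclusion over the 3 events:
Σ_{j=0}^{3} (-1)^j C(3,j)(5-j)!
= C(3,0)·5! - C(3,1)·4! + C(3,2)·3! - C(3,3)·2!
= 120 - 72 + 18 - 2
= 64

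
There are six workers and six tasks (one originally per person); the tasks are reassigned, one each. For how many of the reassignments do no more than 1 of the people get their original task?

# with exactly i fixed is C(6,i)·!(6-i); sum over i=0..1:
  i=0: C(6,0)·!6 = 1·265 = 265
  i=1: C(6,1)·!5 = 6·44 = 264
Total = 529.

529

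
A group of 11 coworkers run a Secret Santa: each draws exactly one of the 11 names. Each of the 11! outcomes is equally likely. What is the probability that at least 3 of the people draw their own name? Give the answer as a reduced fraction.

3205379/39916800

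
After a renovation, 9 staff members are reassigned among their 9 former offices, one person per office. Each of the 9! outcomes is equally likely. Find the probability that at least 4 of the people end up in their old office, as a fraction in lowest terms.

6883/362880

Favorable outcomes: Σ_{i≥4} C(9,i)·!(9-i) = 126·44 + 126·9 + 84·2 + 36·1 + 9·0 + 1·1 = 6883.
Total outcomes: 9! = 362880.
Probability = 6883/362880 = 6883/362880.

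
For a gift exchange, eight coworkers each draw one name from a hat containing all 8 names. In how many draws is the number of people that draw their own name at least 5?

141

# with exactly i fixed is C(8,i)·!(8-i); sum over i=5..8:
  i=5: C(8,5)·!3 = 56·2 = 112
  i=6: C(8,6)·!2 = 28·1 = 28
  i=7: C(8,7)·!1 = 8·0 = 0
  i=8: C(8,8)·!0 = 1·1 = 1
Total = 141.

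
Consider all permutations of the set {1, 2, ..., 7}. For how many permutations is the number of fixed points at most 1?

3709

# with exactly i fixed is C(7,i)·!(7-i); sum over i=0..1:
  i=0: C(7,0)·!7 = 1·1854 = 1854
  i=1: C(7,1)·!6 = 7·265 = 1855
Total = 3709.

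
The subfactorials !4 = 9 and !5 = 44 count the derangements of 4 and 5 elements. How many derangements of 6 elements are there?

265

!6 = (6-1)·(!5 + !4) = 5·(44 + 9) = 5·53 = 265.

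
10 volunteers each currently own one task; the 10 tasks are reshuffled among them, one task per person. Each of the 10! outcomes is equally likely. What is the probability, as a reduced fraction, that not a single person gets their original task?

Favorable outcomes: !10 = 1334961.
Total outcomes: 10! = 3628800.
Probability = 1334961/3628800 = 16481/44800.

16481/44800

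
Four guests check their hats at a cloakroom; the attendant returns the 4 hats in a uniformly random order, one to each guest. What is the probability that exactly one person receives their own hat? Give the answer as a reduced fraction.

Favorable outcomes: C(4,1)·!3 = 4·2 = 8.
Total outcomes: 4! = 24.
Probability = 8/24 = 1/3.

1/3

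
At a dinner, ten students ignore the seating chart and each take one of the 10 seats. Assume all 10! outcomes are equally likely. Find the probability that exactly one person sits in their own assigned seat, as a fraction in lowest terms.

Favorable outcomes: C(10,1)·!9 = 10·133496 = 1334960.
Total outcomes: 10! = 3628800.
Probability = 1334960/3628800 = 16687/45360.

16687/45360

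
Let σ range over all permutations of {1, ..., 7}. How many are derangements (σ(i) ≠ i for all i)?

The number of derangements of 7 is !7 = Σ_{k=0}^{7} (-1)^k·7!/k!
= 7! - 7!/1! + 7!/2! - 7!/3! + 7!/4! - 7!/5! + 7!/6! - 7!/7!
= 5040 - 5040 + 2520 - 840 + 210 - 42 + 7 - 1
= 1854

1854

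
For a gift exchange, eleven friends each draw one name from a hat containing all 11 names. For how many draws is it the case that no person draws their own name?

14684570

Recurrence: !11 = 11·!10 + (-1)^11.
!11 = 11·1334961 - 1 = 14684570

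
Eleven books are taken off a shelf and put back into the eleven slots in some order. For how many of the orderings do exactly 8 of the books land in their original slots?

Choose which 8 of the 11 are fixed: C(11,8) = 165.
The remaining 3 must be deranged: !3 = 2.
Total: 165 × 2 = 330.

330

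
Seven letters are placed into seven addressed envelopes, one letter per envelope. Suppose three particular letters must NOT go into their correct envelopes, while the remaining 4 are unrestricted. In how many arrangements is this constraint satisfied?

3216

Let A_j be the event that the j-th constrained one is fixed. By inclusion-exclusion over the 3 events:
Σ_{j=0}^{3} (-1)^j C(3,j)(7-j)!
= C(3,0)·7! - C(3,1)·6! + C(3,2)·5! - C(3,3)·4!
= 5040 - 2160 + 360 - 24
= 3216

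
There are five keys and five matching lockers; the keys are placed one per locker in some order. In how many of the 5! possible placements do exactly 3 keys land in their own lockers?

10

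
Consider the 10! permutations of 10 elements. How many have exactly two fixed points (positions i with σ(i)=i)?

Pick the 2 fixed positions: C(10,2) = 45 ways.
The other 8 form a derangement: !8 = 14833.
Total: 45 × 14833 = 667485.

667485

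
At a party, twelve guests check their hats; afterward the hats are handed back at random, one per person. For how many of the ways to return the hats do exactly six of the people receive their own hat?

244860

Pick the 6 fixed positions: C(12,6) = 924 ways.
The remaining 6 must be deranged: !6 = 265.
Total: 924 × 265 = 244860.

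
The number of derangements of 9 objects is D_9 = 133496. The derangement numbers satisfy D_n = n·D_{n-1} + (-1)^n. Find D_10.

1334961

D_10 = 10·133496 + 1 = 1334961.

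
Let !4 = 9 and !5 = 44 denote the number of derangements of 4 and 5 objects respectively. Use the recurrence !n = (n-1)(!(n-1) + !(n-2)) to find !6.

265

!6 = (6-1)·(!5 + !4) = 5·(44 + 9) = 5·53 = 265.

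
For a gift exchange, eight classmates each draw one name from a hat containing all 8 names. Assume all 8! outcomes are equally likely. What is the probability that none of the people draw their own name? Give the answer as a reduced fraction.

Favorable outcomes: !8 = 14833.
Total outcomes: 8! = 40320.
Probability = 14833/40320 = 2119/5760.

2119/5760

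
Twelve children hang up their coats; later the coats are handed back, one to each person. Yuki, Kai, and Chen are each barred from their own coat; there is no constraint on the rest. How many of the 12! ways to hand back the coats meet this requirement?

Let A_j be the event that the j-th constrained one is fixed. By inclusion-exclusion over the 3 events:
Σ_{j=0}^{3} (-1)^j C(3,j)(12-j)!
= C(3,0)·12! - C(3,1)·11! + C(3,2)·10! - C(3,3)·9!
= 479001600 - 119750400 + 10886400 - 362880
= 369774720

369774720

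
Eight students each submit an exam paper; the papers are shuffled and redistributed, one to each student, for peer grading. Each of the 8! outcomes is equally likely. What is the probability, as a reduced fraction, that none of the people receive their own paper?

Favorable outcomes: !8 = 14833.
Total outcomes: 8! = 40320.
Probability = 14833/40320 = 2119/5760.

2119/5760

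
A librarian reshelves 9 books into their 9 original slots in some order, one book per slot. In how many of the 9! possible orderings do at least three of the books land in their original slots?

# with exactly i fixed is C(9,i)·!(9-i); sum over i=3..9:
  i=3: C(9,3)·!6 = 84·265 = 22260
  i=4: C(9,4)·!5 = 126·44 = 5544
  i=5: C(9,5)·!4 = 126·9 = 1134
  i=6: C(9,6)·!3 = 84·2 = 168
  i=7: C(9,7)·!2 = 36·1 = 36
  i=8: C(9,8)·!1 = 9·0 = 0
  i=9: C(9,9)·!0 = 1·1 = 1
Total = 29143.

29143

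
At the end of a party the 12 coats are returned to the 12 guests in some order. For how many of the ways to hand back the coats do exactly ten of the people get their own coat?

66

Pick the 10 fixed positions: C(12,10) = 66 ways.
The remaining 2 must be deranged: !2 = 1.
Total: 66 × 1 = 66.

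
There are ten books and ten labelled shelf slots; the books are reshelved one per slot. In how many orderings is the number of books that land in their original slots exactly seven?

240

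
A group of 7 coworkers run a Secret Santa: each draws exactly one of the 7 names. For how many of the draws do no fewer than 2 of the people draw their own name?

# with exactly i fixed is C(7,i)·!(7-i); sum over i=2..7:
  i=2: C(7,2)·!5 = 21·44 = 924
  i=3: C(7,3)·!4 = 35·9 = 315
  i=4: C(7,4)·!3 = 35·2 = 70
  i=5: C(7,5)·!2 = 21·1 = 21
  i=6: C(7,6)·!1 = 7·0 = 0
  i=7: C(7,7)·!0 = 1·1 = 1
Total = 1331.

1331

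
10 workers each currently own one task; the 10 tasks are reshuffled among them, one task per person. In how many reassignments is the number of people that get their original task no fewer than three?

Sum C(10,i)·!(10-i) for i = 3..10:
  i=3: C(10,3)·!7 = 120·1854 = 222480
  i=4: C(10,4)·!6 = 210·265 = 55650
  i=5: C(10,5)·!5 = 252·44 = 11088
  i=6: C(10,6)·!4 = 210·9 = 1890
  i=7: C(10,7)·!3 = 120·2 = 240
  i=8: C(10,8)·!2 = 45·1 = 45
  i=9: C(10,9)·!1 = 10·0 = 0
  i=10: C(10,10)·!0 = 1·1 = 1
Total = 291394.

291394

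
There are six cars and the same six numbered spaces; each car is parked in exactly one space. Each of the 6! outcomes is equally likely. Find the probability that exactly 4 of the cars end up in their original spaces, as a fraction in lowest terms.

1/48

Favorable outcomes: C(6,4)·!2 = 15·1 = 15.
Total outcomes: 6! = 720.
Probability = 15/720 = 1/48.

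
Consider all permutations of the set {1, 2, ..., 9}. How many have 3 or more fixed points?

# with exactly i fixed is C(9,i)·!(9-i); sum over i=3..9:
  i=3: C(9,3)·!6 = 84·265 = 22260
  i=4: C(9,4)·!5 = 126·44 = 5544
  i=5: C(9,5)·!4 = 126·9 = 1134
  i=6: C(9,6)·!3 = 84·2 = 168
  i=7: C(9,7)·!2 = 36·1 = 36
  i=8: C(9,8)·!1 = 9·0 = 0
  i=9: C(9,9)·!0 = 1·1 = 1
Total = 29143.

29143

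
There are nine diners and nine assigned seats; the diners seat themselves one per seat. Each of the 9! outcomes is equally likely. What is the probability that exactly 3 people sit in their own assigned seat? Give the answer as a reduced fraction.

Favorable outcomes: C(9,3)·!6 = 84·265 = 22260.
Total outcomes: 9! = 362880.
Probability = 22260/362880 = 53/864.

53/864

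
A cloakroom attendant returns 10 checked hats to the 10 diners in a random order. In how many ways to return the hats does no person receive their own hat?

!10 = 10! · Σ_{k=0}^{10} (-1)^k/k!
= 10! - 10!/1! + 10!/2! - 10!/3! + 10!/4! - 10!/5! + 10!/6! - 10!/7! + 10!/8! - 10!/9! + 10!/10!
= 3628800 - 3628800 + 1814400 - 604800 + 151200 - 30240 + 5040 - 720 + 90 - 10 + 1
= 1334961

1334961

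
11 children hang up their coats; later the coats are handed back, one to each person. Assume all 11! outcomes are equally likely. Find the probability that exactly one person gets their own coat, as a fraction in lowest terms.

Favorable outcomes: C(11,1)·!10 = 11·1334961 = 14684571.
Total outcomes: 11! = 39916800.
Probability = 14684571/39916800 = 16481/44800.

16481/44800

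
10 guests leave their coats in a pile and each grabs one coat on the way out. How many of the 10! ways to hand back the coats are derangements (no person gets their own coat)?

Recurrence: !10 = 9·(!9 + !8).
!10 = 9·(133496 + 14833) = 9·148329 = 1334961

1334961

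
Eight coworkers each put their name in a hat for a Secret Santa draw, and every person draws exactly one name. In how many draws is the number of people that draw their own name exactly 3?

Pick the 3 fixed positions: C(8,3) = 56 ways.
The other 5 form a derangement: !5 = 44.
Total: 56 × 44 = 2464.

2464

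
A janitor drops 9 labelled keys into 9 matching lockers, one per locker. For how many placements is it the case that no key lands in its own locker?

133496

Recurrence: !9 = 9·!8 + (-1)^9.
!9 = 9·14833 - 1 = 133496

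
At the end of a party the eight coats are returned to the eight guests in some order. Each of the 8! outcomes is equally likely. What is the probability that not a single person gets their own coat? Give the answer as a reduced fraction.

2119/5760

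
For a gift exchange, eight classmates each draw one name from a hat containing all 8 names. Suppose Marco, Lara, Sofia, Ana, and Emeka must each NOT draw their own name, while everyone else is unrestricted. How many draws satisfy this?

21234

Let A_j be the event that the j-th constrained one is fixed. By inclusion-exclusion over the 5 events:
Σ_{j=0}^{5} (-1)^j C(5,j)(8-j)!
= C(5,0)·8! - C(5,1)·7! + C(5,2)·6! - C(5,3)·5! + C(5,4)·4! - C(5,5)·3!
= 40320 - 25200 + 7200 - 1200 + 120 - 6
= 21234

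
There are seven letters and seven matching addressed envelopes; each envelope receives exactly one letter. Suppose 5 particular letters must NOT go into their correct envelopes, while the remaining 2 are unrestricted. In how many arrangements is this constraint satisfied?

2428

Inclusion-exclusion on the 5 forbidden self-matches:
Σ_{j=0}^{5} (-1)^j C(5,j)(7-j)!
= C(5,0)·7! - C(5,1)·6! + C(5,2)·5! - C(5,3)·4! + C(5,4)·3! - C(5,5)·2!
= 5040 - 3600 + 1200 - 240 + 30 - 2
= 2428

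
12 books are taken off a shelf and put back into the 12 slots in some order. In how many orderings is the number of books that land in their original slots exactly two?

88107426

Pick the 2 fixed positions: C(12,2) = 66 ways.
The other 10 form a derangement: !10 = 1334961.
Total: 66 × 1334961 = 88107426.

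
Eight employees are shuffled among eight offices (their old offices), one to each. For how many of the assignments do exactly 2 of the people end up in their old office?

7420

Pick the 2 fixed positions: C(8,2) = 28 ways.
The other 6 form a derangement: !6 = 265.
Total: 28 × 265 = 7420.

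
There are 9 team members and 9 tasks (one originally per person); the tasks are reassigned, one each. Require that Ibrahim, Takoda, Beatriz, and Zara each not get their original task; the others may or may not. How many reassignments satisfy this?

Inclusion-exclusion on the 4 forbidden self-matches:
Σ_{j=0}^{4} (-1)^j C(4,j)(9-j)!
= C(4,0)·9! - C(4,1)·8! + C(4,2)·7! - C(4,3)·6! + C(4,4)·5!
= 362880 - 161280 + 30240 - 2880 + 120
= 229080

229080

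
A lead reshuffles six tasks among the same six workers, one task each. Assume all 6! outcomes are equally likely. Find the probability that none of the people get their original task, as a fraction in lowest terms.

53/144

Favorable outcomes: !6 = 265.
Total outcomes: 6! = 720.
Probability = 265/720 = 53/144.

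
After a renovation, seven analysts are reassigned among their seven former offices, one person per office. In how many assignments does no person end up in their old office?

Recurrence: !7 = 6·(!6 + !5).
!7 = 6·(265 + 44) = 6·309 = 1854

1854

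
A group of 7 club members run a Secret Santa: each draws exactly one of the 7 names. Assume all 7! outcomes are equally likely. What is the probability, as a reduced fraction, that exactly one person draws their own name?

Favorable outcomes: C(7,1)·!6 = 7·265 = 1855.
Total outcomes: 7! = 5040.
Probability = 1855/5040 = 53/144.

53/144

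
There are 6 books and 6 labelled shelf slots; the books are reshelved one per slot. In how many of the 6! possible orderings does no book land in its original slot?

265

The number of derangements of 6 is !6 = Σ_{k=0}^{6} (-1)^k·6!/k!
= 6! - 6!/1! + 6!/2! - 6!/3! + 6!/4! - 6!/5! + 6!/6!
= 720 - 720 + 360 - 120 + 30 - 6 + 1
= 265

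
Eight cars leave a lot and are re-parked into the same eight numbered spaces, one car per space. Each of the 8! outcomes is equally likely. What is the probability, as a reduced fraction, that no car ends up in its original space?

2119/5760

Favorable outcomes: !8 = 14833.
Total outcomes: 8! = 40320.
Probability = 14833/40320 = 2119/5760.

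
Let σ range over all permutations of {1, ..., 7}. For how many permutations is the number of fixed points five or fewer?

Sum C(7,i)·!(7-i) for i = 0..5:
  i=0: C(7,0)·!7 = 1·1854 = 1854
  i=1: C(7,1)·!6 = 7·265 = 1855
  i=2: C(7,2)·!5 = 21·44 = 924
  i=3: C(7,3)·!4 = 35·9 = 315
  i=4: C(7,4)·!3 = 35·2 = 70
  i=5: C(7,5)·!2 = 21·1 = 21
Total = 5039.

5039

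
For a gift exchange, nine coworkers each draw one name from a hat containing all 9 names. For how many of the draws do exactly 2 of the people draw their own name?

66744

Choose which 2 of the 9 are fixed: C(9,2) = 36.
The remaining 7 must be deranged: !7 = 1854.
Total: 36 × 1854 = 66744.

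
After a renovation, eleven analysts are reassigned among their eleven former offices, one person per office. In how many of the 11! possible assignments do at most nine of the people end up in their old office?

Sum C(11,i)·!(11-i) for i = 0..9:
  i=0: C(11,0)·!11 = 1·14684570 = 14684570
  i=1: C(11,1)·!10 = 11·1334961 = 14684571
  i=2: C(11,2)·!9 = 55·133496 = 7342280
  i=3: C(11,3)·!8 = 165·14833 = 2447445
  i=4: C(11,4)·!7 = 330·1854 = 611820
  i=5: C(11,5)·!6 = 462·265 = 122430
  i=6: C(11,6)·!5 = 462·44 = 20328
  i=7: C(11,7)·!4 = 330·9 = 2970
  i=8: C(11,8)·!3 = 165·2 = 330
  i=9: C(11,9)·!2 = 55·1 = 55
Total = 39916799.

39916799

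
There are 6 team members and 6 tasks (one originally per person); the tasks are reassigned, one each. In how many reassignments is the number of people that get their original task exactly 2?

135

Choose which 2 of the 6 are fixed: C(6,2) = 15.
The other 4 form a derangement: !4 = 9.
Total: 15 × 9 = 135.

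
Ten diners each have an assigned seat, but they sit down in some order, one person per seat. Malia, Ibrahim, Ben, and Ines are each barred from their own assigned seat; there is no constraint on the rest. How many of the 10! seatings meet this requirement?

2399760

Let A_j be the event that the j-th constrained one is fixed. By inclusion-exclusion over the 4 events:
Σ_{j=0}^{4} (-1)^j C(4,j)(10-j)!
= C(4,0)·10! - C(4,1)·9! + C(4,2)·8! - C(4,3)·7! + C(4,4)·6!
= 3628800 - 1451520 + 241920 - 20160 + 720
= 2399760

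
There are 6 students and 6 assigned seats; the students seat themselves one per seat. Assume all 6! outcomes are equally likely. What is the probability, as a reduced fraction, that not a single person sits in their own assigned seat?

53/144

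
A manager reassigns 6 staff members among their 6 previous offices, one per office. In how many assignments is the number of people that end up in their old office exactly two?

Choose which 2 of the 6 are fixed: C(6,2) = 15.
The remaining 4 must be deranged: !4 = 9.
Total: 15 × 9 = 135.

135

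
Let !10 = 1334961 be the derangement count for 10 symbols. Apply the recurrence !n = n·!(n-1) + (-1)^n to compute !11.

!11 = 11·1334961 - 1 = 14684570.

14684570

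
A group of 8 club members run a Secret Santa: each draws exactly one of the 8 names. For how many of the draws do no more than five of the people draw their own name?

Sum C(8,i)·!(8-i) for i = 0..5:
  i=0: C(8,0)·!8 = 1·14833 = 14833
  i=1: C(8,1)·!7 = 8·1854 = 14832
  i=2: C(8,2)·!6 = 28·265 = 7420
  i=3: C(8,3)·!5 = 56·44 = 2464
  i=4: C(8,4)·!4 = 70·9 = 630
  i=5: C(8,5)·!3 = 56·2 = 112
Total = 40291.

40291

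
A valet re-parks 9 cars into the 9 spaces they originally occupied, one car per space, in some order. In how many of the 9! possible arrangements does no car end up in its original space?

133496

By inclusion-exclusion, !9 = Σ (-1)^k · 9!/k! for k=0..9
= 9! - 9!/1! + 9!/2! - 9!/3! + 9!/4! - 9!/5! + 9!/6! - 9!/7! + 9!/8! - 9!/9!
= 362880 - 362880 + 181440 - 60480 + 15120 - 3024 + 504 - 72 + 9 - 1
= 133496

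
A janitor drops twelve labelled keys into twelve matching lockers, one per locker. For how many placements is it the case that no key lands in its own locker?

!12 is the nearest integer to 12!/e.
12! = 479001600, and 479001600/e ≈ 176214840.93, so !12 = 176214841.

176214841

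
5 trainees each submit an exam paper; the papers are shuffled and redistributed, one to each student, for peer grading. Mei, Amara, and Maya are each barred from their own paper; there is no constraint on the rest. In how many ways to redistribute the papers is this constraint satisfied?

64

Inclusion-exclusion on the 3 forbidden self-matches:
Σ_{j=0}^{3} (-1)^j C(3,j)(5-j)!
= C(3,0)·5! - C(3,1)·4! + C(3,2)·3! - C(3,3)·2!
= 120 - 72 + 18 - 2
= 64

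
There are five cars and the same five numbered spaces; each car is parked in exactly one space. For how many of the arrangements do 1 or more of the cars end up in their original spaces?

# with exactly i fixed is C(5,i)·!(5-i); sum over i=1..5:
  i=1: C(5,1)·!4 = 5·9 = 45
  i=2: C(5,2)·!3 = 10·2 = 20
  i=3: C(5,3)·!2 = 10·1 = 10
  i=4: C(5,4)·!1 = 5·0 = 0
  i=5: C(5,5)·!0 = 1·1 = 1
Total = 76.

76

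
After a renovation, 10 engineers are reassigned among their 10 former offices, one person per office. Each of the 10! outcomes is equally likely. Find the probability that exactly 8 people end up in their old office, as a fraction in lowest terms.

1/80640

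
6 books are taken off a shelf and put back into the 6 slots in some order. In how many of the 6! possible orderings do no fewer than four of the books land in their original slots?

16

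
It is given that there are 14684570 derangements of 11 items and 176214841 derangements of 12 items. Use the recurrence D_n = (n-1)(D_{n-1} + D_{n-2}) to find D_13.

D_13 = (13-1)·(D_12 + D_11) = 12·(176214841 + 14684570) = 12·190899411 = 2290792932.

2290792932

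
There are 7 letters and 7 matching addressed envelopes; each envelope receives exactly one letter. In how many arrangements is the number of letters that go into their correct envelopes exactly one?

1855

Choose which one of the 7 is fixed: C(7,1) = 7.
The remaining 6 must be deranged: !6 = 265.
Total: 7 × 265 = 1855.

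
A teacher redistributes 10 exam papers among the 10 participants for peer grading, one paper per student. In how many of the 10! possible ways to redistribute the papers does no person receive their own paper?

1334961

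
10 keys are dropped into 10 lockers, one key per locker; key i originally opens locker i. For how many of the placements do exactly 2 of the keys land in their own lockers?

667485

Choose which 2 of the 10 are fixed: C(10,2) = 45.
The other 8 form a derangement: !8 = 14833.
Total: 45 × 14833 = 667485.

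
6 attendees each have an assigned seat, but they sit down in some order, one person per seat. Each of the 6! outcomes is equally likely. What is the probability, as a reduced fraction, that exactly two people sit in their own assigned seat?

3/16

Favorable outcomes: C(6,2)·!4 = 15·9 = 135.
Total outcomes: 6! = 720.
Probability = 135/720 = 3/16.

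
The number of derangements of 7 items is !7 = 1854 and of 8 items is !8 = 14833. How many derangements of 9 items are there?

133496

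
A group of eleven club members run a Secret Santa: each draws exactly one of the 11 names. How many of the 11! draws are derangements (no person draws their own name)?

14684570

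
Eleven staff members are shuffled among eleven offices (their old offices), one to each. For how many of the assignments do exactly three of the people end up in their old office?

2447445

Choose which 3 of the 11 are fixed: C(11,3) = 165.
The remaining 8 must be deranged: !8 = 14833.
Total: 165 × 14833 = 2447445.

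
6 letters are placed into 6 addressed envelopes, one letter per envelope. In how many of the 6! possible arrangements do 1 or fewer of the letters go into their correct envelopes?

Sum C(6,i)·!(6-i) for i = 0..1:
  i=0: C(6,0)·!6 = 1·265 = 265
  i=1: C(6,1)·!5 = 6·44 = 264
Total = 529.

529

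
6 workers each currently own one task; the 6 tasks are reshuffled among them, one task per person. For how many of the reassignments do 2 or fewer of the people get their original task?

Sum C(6,i)·!(6-i) for i = 0..2:
  i=0: C(6,0)·!6 = 1·265 = 265
  i=1: C(6,1)·!5 = 6·44 = 264
  i=2: C(6,2)·!4 = 15·9 = 135
Total = 664.

664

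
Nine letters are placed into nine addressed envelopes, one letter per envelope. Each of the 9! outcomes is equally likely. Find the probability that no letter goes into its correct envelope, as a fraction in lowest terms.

16687/45360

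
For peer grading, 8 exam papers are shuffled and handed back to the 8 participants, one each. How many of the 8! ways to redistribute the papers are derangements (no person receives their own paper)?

14833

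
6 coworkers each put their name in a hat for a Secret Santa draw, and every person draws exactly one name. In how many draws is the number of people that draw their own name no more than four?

Sum C(6,i)·!(6-i) for i = 0..4:
  i=0: C(6,0)·!6 = 1·265 = 265
  i=1: C(6,1)·!5 = 6·44 = 264
  i=2: C(6,2)·!4 = 15·9 = 135
  i=3: C(6,3)·!3 = 20·2 = 40
  i=4: C(6,4)·!2 = 15·1 = 15
Total = 719.

719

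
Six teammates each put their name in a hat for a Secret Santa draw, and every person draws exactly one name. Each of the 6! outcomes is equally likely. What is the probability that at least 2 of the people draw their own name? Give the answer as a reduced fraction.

Favorable outcomes: Σ_{i≥2} C(6,i)·!(6-i) = 15·9 + 20·2 + 15·1 + 6·0 + 1·1 = 191.
Total outcomes: 6! = 720.
Probability = 191/720 = 191/720.

191/720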